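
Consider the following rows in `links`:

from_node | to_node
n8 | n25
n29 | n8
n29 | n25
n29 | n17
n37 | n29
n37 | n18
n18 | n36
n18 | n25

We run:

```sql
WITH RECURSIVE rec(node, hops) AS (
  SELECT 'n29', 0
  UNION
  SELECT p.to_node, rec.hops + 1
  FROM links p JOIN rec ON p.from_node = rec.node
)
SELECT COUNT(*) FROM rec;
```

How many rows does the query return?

5

Base: (n29, hops=0).
Iteration 1: edges from {n29} -> (n17, hops=1), (n25, hops=1), (n8, hops=1).
Iteration 2: edges from {n17,n25,n8} -> (n25, hops=2).
Iteration 3: no outgoing edges from {n25}; recursion stops.
Total rows emitted: 5.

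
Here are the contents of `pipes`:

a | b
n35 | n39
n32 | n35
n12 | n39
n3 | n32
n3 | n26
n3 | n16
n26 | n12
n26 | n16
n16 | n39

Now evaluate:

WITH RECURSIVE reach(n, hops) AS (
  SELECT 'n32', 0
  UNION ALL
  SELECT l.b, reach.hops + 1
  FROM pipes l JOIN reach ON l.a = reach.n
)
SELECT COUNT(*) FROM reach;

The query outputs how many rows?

3

Base: (n32, hops=0).
Iteration 1: edges from {n32} -> (n35, hops=1).
Iteration 2: edges from {n35} -> (n39, hops=2).
Iteration 3: no outgoing edges from {n39}; recursion stops.
Total rows emitted: 3.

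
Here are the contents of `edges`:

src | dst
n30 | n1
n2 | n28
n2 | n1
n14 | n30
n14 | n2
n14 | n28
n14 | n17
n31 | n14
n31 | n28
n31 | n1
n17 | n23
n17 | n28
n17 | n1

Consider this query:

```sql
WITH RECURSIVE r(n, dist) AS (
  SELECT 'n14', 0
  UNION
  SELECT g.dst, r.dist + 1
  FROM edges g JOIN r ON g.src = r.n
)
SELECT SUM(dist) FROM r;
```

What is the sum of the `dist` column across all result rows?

Base: (n14, dist=0).
Iteration 1: edges from {n14} -> (n17, dist=1), (n2, dist=1), (n28, dist=1), (n30, dist=1).
Iteration 2: edges from {n17,n2,n28,n30} -> (n1, dist=2), (n23, dist=2), (n28, dist=2). [UNION drops 3 duplicate row(s)]
Iteration 3: no outgoing edges from {n1,n23,n28}; recursion stops.
SUM(dist) = 0 + 1 + 1 + 1 + 1 + 2 + 2 + 2 = 10.

10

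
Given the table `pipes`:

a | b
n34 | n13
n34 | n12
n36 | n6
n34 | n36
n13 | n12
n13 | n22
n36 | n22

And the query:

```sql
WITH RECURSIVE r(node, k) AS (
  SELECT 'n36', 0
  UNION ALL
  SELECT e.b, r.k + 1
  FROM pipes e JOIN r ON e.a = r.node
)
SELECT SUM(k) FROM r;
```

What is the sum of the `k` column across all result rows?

Base: (n36, k=0).
Iteration 1: edges from {n36} -> (n22, k=1), (n6, k=1).
Iteration 2: no outgoing edges from {n22,n6}; recursion stops.
SUM(k) = 0 + 1 + 1 = 2.

2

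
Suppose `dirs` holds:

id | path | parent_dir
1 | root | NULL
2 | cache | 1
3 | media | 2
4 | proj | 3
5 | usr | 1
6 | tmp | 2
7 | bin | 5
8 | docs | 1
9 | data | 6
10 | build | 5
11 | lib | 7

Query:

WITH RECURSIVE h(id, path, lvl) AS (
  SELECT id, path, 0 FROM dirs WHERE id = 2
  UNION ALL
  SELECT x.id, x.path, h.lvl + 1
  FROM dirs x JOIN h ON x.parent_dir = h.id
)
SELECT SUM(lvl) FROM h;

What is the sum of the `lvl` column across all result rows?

6

Base: id=2 (cache) at lvl 0.
Iteration 1: rows with parent_dir in {2} -> media (id 3, lvl 1), tmp (id 6, lvl 1).
Iteration 2: rows with parent_dir in {3,6} -> proj (id 4, lvl 2), data (id 9, lvl 2).
Iteration 3: no rows with parent_dir in {4,9}; recursion stops.
SUM(lvl) = 0 + 1 + 1 + 2 + 2 = 6.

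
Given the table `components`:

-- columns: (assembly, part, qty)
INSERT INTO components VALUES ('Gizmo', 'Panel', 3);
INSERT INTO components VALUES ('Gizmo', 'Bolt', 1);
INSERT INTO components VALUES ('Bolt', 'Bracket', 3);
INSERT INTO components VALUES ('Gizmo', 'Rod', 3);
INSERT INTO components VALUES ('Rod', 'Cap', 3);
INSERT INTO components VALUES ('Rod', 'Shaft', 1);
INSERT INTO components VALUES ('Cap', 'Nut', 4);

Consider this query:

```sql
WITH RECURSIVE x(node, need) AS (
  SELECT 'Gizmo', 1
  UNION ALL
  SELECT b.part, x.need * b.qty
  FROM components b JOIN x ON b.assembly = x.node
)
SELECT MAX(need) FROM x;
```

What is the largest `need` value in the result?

36

Base: (Gizmo, need=1).
Iteration 1: components of {Gizmo} -> Bolt = 1*1 = 1, Panel = 1*3 = 3, Rod = 1*3 = 3.
Iteration 2: components of {Bolt,Panel,Rod} -> Bracket = 1*3 = 3, Cap = 3*3 = 9, Shaft = 3*1 = 3.
Iteration 3: components of {Bracket,Cap,Shaft} -> Nut = 9*4 = 36.
Iteration 4: no further components; recursion stops.
need values: 1, 3, 1, 3, 3, 9, 3, 36; the maximum is 36.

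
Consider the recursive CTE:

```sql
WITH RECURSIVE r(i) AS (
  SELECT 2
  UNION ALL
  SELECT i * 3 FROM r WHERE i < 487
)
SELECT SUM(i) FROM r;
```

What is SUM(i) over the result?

2186

Base: i=2.
Iteration 1: 2 < 487 holds -> i = 2 * 3 = 6.
Iteration 2: 6 < 487 holds -> i = 6 * 3 = 18.
Iteration 3: 18 < 487 holds -> i = 18 * 3 = 54.
Iteration 4: 54 < 487 holds -> i = 54 * 3 = 162.
Iteration 5: 162 < 487 holds -> i = 162 * 3 = 486.
Iteration 6: 486 < 487 holds -> i = 486 * 3 = 1458.
Iteration 7: 1458 < 487 fails; recursion stops.
SUM(i) = 2 + 6 + 18 + 54 + 162 + 486 + 1458 = 2186.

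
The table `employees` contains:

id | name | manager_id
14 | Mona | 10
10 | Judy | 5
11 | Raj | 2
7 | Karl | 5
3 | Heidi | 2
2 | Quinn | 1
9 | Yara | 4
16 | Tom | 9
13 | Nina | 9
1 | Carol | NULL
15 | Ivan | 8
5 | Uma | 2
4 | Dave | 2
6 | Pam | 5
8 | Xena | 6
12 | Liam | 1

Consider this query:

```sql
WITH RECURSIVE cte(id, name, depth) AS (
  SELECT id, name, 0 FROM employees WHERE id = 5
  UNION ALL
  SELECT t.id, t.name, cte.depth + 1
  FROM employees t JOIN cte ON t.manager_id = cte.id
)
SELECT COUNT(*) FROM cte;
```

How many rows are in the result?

Base: id=5 (Uma) at depth 0.
Iteration 1: rows with manager_id in {5} -> Pam (id 6, depth 1), Karl (id 7, depth 1), Judy (id 10, depth 1).
Iteration 2: rows with manager_id in {6,7,10} -> Xena (id 8, depth 2), Mona (id 14, depth 2).
Iteration 3: rows with manager_id in {8,14} -> Ivan (id 15, depth 3).
Iteration 4: no rows with manager_id in {15}; recursion stops.
Total rows emitted: 7.

7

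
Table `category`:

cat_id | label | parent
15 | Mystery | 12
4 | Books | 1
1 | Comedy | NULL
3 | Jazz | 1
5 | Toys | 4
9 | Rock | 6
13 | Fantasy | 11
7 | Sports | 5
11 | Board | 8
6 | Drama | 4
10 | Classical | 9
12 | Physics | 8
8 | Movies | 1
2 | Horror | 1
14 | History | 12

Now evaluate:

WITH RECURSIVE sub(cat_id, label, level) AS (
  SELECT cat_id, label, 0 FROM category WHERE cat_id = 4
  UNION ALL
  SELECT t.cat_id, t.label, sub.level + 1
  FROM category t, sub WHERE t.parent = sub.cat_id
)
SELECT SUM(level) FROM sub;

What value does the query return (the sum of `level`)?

9

Base: cat_id=4 (Books) at level 0.
Iteration 1: rows with parent in {4} -> Toys (id 5, level 1), Drama (id 6, level 1).
Iteration 2: rows with parent in {5,6} -> Sports (id 7, level 2), Rock (id 9, level 2).
Iteration 3: rows with parent in {7,9} -> Classical (id 10, level 3).
Iteration 4: no rows with parent in {10}; recursion stops.
SUM(level) = 0 + 1 + 1 + 2 + 2 + 3 = 9.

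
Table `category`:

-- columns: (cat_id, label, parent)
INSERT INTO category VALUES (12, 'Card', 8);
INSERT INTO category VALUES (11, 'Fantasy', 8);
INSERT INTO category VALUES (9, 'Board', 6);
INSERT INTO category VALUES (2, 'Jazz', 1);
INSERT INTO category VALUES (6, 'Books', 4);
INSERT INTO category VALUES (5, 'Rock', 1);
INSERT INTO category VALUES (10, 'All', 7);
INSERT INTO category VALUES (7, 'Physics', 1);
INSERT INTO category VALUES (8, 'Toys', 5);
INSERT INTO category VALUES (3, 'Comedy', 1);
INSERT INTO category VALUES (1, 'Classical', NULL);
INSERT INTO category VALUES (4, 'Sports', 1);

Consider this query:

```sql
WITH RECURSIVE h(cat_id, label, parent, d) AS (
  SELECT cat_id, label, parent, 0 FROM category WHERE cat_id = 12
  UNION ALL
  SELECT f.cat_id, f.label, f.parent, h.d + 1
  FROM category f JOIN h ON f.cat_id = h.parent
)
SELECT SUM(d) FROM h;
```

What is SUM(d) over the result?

Base: cat_id=12 (Card), parent=8, d 0.
Iteration 1: join on cat_id=8 -> Toys (id 8, parent=5, d 1).
Iteration 2: join on cat_id=5 -> Rock (id 5, parent=1, d 2).
Iteration 3: join on cat_id=1 -> Classical (id 1, parent=NULL, d 3).
Iteration 4: parent is NULL; no match; recursion stops.
SUM(d) = 0 + 1 + 2 + 3 = 6.

6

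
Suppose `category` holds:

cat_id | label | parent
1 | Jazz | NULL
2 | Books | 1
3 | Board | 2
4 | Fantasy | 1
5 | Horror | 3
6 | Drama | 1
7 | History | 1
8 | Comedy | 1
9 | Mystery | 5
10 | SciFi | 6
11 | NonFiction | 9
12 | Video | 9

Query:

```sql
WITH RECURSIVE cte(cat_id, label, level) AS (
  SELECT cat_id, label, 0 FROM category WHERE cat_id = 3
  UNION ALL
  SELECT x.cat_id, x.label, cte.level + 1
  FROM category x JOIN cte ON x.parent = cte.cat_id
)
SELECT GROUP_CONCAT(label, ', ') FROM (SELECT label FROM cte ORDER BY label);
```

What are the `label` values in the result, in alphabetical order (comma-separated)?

Base: cat_id=3 (Board) at level 0.
Iteration 1: rows with parent in {3} -> Horror (id 5, level 1).
Iteration 2: rows with parent in {5} -> Mystery (id 9, level 2).
Iteration 3: rows with parent in {9} -> NonFiction (id 11, level 3), Video (id 12, level 3).
Iteration 4: no rows with parent in {11,12}; recursion stops.

Board, Horror, Mystery, NonFiction, Video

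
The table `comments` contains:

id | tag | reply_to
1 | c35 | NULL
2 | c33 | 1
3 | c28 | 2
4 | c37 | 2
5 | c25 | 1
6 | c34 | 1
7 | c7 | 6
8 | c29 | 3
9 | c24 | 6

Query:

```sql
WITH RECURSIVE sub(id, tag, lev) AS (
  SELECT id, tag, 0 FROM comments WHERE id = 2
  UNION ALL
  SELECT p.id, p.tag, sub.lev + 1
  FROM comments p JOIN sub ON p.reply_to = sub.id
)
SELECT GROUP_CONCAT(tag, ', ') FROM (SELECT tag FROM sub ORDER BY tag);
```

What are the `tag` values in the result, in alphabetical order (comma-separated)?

c28, c29, c33, c37

Base: id=2 (c33) at lev 0.
Iteration 1: rows with reply_to in {2} -> c28 (id 3, lev 1), c37 (id 4, lev 1).
Iteration 2: rows with reply_to in {3,4} -> c29 (id 8, lev 2).
Iteration 3: no rows with reply_to in {8}; recursion stops.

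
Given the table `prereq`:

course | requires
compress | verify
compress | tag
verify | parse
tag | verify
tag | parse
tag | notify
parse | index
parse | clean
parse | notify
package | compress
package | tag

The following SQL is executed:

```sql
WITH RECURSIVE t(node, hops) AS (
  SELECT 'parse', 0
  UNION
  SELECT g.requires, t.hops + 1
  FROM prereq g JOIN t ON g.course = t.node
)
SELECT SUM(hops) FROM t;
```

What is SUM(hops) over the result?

3

Base: (parse, hops=0).
Iteration 1: edges from {parse} -> (clean, hops=1), (index, hops=1), (notify, hops=1).
Iteration 2: no outgoing edges from {clean,index,notify}; recursion stops.
SUM(hops) = 0 + 1 + 1 + 1 = 3.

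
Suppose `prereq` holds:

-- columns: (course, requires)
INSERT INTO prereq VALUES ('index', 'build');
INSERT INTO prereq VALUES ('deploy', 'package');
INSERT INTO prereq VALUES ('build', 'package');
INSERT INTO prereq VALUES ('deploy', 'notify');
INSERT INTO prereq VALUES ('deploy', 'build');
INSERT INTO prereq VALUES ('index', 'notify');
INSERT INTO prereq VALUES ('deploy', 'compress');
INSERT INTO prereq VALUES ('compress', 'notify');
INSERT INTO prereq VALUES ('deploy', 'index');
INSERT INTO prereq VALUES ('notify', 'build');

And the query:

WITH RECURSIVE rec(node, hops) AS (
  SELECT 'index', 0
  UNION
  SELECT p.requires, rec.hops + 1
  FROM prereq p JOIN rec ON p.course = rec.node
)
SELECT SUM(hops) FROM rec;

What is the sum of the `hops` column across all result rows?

Base: (index, hops=0).
Iteration 1: edges from {index} -> (build, hops=1), (notify, hops=1).
Iteration 2: edges from {build,notify} -> (build, hops=2), (package, hops=2).
Iteration 3: edges from {build,package} -> (package, hops=3).
Iteration 4: no outgoing edges from {package}; recursion stops.
SUM(hops) = 0 + 1 + 1 + 2 + 2 + 3 = 9.

9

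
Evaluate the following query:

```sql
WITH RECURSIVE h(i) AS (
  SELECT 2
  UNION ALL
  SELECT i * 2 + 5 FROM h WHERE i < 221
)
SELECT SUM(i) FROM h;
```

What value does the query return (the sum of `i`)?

Base: i=2.
Iteration 1: 2 < 221 holds -> i = 2 * 2 + 5 = 9.
Iteration 2: 9 < 221 holds -> i = 9 * 2 + 5 = 23.
Iteration 3: 23 < 221 holds -> i = 23 * 2 + 5 = 51.
Iteration 4: 51 < 221 holds -> i = 51 * 2 + 5 = 107.
Iteration 5: 107 < 221 holds -> i = 107 * 2 + 5 = 219.
Iteration 6: 219 < 221 holds -> i = 219 * 2 + 5 = 443.
Iteration 7: 443 < 221 fails; recursion stops.
SUM(i) = 2 + 9 + 23 + 51 + 107 + 219 + 443 = 854.

854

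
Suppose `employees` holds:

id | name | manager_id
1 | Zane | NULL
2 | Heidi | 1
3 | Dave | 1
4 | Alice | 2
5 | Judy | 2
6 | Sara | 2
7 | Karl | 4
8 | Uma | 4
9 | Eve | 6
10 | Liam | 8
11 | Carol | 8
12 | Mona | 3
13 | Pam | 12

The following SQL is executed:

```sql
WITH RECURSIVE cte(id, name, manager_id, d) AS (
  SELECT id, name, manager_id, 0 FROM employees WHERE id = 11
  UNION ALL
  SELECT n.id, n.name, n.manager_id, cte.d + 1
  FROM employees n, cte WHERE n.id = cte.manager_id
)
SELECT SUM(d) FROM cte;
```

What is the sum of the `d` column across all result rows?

10

Base: id=11 (Carol), manager_id=8, d 0.
Iteration 1: join on id=8 -> Uma (id 8, manager_id=4, d 1).
Iteration 2: join on id=4 -> Alice (id 4, manager_id=2, d 2).
Iteration 3: join on id=2 -> Heidi (id 2, manager_id=1, d 3).
Iteration 4: join on id=1 -> Zane (id 1, manager_id=NULL, d 4).
Iteration 5: manager_id is NULL; no match; recursion stops.
SUM(d) = 0 + 1 + 2 + 3 + 4 = 10.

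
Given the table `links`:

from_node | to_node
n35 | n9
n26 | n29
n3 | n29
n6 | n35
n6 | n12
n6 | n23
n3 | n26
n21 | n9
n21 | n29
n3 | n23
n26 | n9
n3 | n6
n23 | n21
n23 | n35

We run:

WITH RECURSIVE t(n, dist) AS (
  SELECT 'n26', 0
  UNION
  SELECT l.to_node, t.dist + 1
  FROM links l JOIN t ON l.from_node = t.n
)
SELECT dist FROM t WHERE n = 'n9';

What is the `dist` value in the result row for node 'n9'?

Base: (n26, dist=0).
Iteration 1: edges from {n26} -> (n29, dist=1), (n9, dist=1).
Iteration 2: no outgoing edges from {n29,n9}; recursion stops.

1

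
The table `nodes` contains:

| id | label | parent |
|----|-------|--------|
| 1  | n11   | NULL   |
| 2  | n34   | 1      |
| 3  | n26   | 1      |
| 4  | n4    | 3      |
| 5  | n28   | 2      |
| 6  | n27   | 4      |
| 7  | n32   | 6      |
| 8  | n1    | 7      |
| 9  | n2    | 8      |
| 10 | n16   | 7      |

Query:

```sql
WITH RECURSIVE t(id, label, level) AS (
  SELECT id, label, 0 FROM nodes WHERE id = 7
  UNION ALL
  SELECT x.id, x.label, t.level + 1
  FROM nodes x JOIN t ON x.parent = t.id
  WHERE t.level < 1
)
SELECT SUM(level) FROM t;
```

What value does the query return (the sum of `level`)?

Base: id=7 (n32) at level 0.
Iteration 1: rows with parent in {7} -> n1 (id 8, level 1), n16 (id 10, level 1).
Iteration 2: level < 1 fails for all current rows; recursion stops.
SUM(level) = 0 + 1 + 1 = 2.

2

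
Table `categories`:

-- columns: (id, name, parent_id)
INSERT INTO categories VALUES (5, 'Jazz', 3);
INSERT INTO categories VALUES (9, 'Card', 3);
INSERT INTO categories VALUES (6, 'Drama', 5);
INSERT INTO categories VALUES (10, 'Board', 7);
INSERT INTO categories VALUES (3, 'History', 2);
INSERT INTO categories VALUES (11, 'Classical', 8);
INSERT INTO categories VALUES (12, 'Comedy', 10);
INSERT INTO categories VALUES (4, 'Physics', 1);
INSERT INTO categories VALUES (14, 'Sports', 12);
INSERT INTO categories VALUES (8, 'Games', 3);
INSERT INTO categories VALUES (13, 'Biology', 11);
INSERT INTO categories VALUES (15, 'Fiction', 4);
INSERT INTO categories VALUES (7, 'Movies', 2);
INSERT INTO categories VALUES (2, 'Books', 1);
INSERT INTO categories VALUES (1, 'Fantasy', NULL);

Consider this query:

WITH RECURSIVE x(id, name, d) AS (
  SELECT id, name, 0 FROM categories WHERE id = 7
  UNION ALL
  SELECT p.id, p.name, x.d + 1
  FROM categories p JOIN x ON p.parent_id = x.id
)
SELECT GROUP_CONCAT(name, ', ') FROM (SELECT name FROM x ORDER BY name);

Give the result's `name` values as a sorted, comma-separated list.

Base: id=7 (Movies) at d 0.
Iteration 1: rows with parent_id in {7} -> Board (id 10, d 1).
Iteration 2: rows with parent_id in {10} -> Comedy (id 12, d 2).
Iteration 3: rows with parent_id in {12} -> Sports (id 14, d 3).
Iteration 4: no rows with parent_id in {14}; recursion stops.

Board, Comedy, Movies, Sports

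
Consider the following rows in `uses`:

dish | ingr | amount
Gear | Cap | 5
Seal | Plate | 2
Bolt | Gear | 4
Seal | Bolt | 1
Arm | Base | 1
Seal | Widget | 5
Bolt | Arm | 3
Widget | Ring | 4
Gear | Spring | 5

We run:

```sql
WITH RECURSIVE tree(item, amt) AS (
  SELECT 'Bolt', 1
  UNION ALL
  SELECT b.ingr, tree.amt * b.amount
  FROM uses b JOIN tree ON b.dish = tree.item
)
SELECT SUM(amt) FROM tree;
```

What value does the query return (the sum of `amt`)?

Base: (Bolt, amt=1).
Iteration 1: components of {Bolt} -> Arm = 1*3 = 3, Gear = 1*4 = 4.
Iteration 2: components of {Arm,Gear} -> Base = 3*1 = 3, Cap = 4*5 = 20, Spring = 4*5 = 20.
Iteration 3: no further components; recursion stops.
SUM(amt) = 1 + 4 + 3 + 20 + 20 + 3 = 51.

51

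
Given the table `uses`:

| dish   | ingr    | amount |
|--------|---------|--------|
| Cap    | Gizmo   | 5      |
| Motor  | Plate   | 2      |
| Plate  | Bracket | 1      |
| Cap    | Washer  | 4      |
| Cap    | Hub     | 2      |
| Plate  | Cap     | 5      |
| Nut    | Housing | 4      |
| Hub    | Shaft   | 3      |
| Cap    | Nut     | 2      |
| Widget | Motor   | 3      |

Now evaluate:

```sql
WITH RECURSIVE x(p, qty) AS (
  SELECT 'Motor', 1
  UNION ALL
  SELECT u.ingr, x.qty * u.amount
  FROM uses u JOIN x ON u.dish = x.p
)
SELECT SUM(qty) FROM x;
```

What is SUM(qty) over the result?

285

Base: (Motor, qty=1).
Iteration 1: components of {Motor} -> Plate = 1*2 = 2.
Iteration 2: components of {Plate} -> Bracket = 2*1 = 2, Cap = 2*5 = 10.
Iteration 3: components of {Bracket,Cap} -> Gizmo = 10*5 = 50, Hub = 10*2 = 20, Nut = 10*2 = 20, Washer = 10*4 = 40.
Iteration 4: components of {Gizmo,Hub,Nut,Washer} -> Housing = 20*4 = 80, Shaft = 20*3 = 60.
Iteration 5: no further components; recursion stops.
SUM(qty) = 1 + 2 + 2 + 10 + 20 + 40 + 20 + 50 + 60 + 80 = 285.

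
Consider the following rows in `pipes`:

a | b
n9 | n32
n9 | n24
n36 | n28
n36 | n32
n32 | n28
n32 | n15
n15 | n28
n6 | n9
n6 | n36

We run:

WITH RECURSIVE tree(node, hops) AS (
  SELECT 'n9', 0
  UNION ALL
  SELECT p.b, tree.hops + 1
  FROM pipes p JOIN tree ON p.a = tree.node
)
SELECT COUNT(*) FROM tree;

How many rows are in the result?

Base: (n9, hops=0).
Iteration 1: edges from {n9} -> (n24, hops=1), (n32, hops=1).
Iteration 2: edges from {n24,n32} -> (n15, hops=2), (n28, hops=2).
Iteration 3: edges from {n15,n28} -> (n28, hops=3).
Iteration 4: no outgoing edges from {n28}; recursion stops.
Total rows emitted: 6.

6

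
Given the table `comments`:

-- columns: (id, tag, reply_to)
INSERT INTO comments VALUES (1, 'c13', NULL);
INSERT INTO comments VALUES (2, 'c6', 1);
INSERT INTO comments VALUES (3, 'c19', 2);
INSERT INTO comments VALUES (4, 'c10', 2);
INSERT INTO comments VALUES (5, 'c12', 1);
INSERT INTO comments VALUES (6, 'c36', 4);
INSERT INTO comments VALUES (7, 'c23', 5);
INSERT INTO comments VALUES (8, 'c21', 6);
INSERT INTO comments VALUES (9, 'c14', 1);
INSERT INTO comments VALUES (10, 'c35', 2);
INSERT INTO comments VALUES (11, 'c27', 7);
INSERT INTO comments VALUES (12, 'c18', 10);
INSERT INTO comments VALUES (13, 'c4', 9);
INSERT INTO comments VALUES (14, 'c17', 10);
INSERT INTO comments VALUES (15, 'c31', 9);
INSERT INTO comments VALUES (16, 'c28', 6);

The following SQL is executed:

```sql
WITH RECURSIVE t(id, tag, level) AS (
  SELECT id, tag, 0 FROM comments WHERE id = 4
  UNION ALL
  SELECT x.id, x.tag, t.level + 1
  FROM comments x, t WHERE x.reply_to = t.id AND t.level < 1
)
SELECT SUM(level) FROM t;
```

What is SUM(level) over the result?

1

Base: id=4 (c10) at level 0.
Iteration 1: rows with reply_to in {4} -> c36 (id 6, level 1).
Iteration 2: level < 1 fails for all current rows; recursion stops.
SUM(level) = 0 + 1 = 1.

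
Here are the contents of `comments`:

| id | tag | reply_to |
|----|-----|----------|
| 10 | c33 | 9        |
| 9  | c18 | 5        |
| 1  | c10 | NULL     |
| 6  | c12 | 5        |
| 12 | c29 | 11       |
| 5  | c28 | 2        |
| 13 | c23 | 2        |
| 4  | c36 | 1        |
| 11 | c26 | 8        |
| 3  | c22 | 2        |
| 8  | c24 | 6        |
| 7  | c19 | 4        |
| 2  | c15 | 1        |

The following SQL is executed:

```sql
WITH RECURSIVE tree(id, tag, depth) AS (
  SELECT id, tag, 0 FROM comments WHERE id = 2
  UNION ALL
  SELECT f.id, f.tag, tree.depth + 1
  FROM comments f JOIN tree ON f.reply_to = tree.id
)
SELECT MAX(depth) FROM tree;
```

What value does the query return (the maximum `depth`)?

5

Base: id=2 (c15) at depth 0.
Iteration 1: rows with reply_to in {2} -> c22 (id 3, depth 1), c28 (id 5, depth 1), c23 (id 13, depth 1).
Iteration 2: rows with reply_to in {3,5,13} -> c12 (id 6, depth 2), c18 (id 9, depth 2).
Iteration 3: rows with reply_to in {6,9} -> c24 (id 8, depth 3), c33 (id 10, depth 3).
Iteration 4: rows with reply_to in {8,10} -> c26 (id 11, depth 4).
Iteration 5: rows with reply_to in {11} -> c29 (id 12, depth 5).
Iteration 6: no rows with reply_to in {12}; recursion stops.
depth values: 0, 1, 1, 1, 2, 2, 3, 3, 4, 5; the maximum is 5.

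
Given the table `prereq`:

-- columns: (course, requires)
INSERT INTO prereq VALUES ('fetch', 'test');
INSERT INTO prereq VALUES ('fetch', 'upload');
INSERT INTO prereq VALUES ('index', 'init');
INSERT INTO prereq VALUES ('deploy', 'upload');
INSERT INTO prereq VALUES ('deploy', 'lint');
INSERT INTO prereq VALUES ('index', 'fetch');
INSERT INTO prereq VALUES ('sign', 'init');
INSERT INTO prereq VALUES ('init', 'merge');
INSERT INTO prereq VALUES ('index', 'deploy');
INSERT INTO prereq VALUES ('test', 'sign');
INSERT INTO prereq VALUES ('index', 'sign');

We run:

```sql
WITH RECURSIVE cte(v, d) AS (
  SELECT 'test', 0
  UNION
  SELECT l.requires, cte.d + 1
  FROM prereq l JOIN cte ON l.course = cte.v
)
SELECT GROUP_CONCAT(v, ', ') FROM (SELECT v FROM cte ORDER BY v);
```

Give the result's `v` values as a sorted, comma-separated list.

Base: (test, d=0).
Iteration 1: edges from {test} -> (sign, d=1).
Iteration 2: edges from {sign} -> (init, d=2).
Iteration 3: edges from {init} -> (merge, d=3).
Iteration 4: no outgoing edges from {merge}; recursion stops.

init, merge, sign, test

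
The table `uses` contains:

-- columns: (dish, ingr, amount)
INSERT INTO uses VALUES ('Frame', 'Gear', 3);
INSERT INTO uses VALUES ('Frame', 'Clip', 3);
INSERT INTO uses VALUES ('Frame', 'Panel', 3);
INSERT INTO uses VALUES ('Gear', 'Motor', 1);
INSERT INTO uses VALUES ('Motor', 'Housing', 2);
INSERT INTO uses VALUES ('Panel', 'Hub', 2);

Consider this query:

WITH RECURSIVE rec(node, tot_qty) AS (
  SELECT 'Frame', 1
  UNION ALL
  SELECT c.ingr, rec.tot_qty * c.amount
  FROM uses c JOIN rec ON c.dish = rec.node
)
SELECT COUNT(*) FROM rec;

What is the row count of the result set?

7

Base: (Frame, tot_qty=1).
Iteration 1: components of {Frame} -> Clip = 1*3 = 3, Gear = 1*3 = 3, Panel = 1*3 = 3.
Iteration 2: components of {Clip,Gear,Panel} -> Hub = 3*2 = 6, Motor = 3*1 = 3.
Iteration 3: components of {Hub,Motor} -> Housing = 3*2 = 6.
Iteration 4: no further components; recursion stops.
Total rows emitted: 7.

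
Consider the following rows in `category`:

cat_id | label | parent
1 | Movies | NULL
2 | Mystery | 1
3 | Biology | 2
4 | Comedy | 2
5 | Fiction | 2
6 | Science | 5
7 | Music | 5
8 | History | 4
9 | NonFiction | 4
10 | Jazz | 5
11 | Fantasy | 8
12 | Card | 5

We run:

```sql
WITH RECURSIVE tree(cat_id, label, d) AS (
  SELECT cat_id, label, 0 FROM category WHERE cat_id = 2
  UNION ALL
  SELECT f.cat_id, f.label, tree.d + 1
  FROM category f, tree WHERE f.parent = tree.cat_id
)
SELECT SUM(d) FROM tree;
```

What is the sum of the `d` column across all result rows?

Base: cat_id=2 (Mystery) at d 0.
Iteration 1: rows with parent in {2} -> Biology (id 3, d 1), Comedy (id 4, d 1), Fiction (id 5, d 1).
Iteration 2: rows with parent in {3,4,5} -> Science (id 6, d 2), Music (id 7, d 2), History (id 8, d 2), NonFiction (id 9, d 2), Jazz (id 10, d 2), Card (id 12, d 2).
Iteration 3: rows with parent in {6,7,8,9,10,12} -> Fantasy (id 11, d 3).
Iteration 4: no rows with parent in {11}; recursion stops.
SUM(d) = 0 + 1 + 1 + 1 + 2 + 2 + 2 + 2 + 2 + 2 + 3 = 18.

18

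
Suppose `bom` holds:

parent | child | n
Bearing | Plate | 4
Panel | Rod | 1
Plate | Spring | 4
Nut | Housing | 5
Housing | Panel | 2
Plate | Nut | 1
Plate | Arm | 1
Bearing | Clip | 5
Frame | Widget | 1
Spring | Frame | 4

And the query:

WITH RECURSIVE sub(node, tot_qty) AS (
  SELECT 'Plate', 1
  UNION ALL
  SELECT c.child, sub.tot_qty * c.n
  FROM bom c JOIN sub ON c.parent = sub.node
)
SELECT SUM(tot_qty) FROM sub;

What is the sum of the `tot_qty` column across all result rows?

Base: (Plate, tot_qty=1).
Iteration 1: components of {Plate} -> Arm = 1*1 = 1, Nut = 1*1 = 1, Spring = 1*4 = 4.
Iteration 2: components of {Arm,Nut,Spring} -> Frame = 4*4 = 16, Housing = 1*5 = 5.
Iteration 3: components of {Frame,Housing} -> Panel = 5*2 = 10, Widget = 16*1 = 16.
Iteration 4: components of {Panel,Widget} -> Rod = 10*1 = 10.
Iteration 5: no further components; recursion stops.
SUM(tot_qty) = 1 + 1 + 1 + 4 + 5 + 16 + 10 + 16 + 10 = 64.

64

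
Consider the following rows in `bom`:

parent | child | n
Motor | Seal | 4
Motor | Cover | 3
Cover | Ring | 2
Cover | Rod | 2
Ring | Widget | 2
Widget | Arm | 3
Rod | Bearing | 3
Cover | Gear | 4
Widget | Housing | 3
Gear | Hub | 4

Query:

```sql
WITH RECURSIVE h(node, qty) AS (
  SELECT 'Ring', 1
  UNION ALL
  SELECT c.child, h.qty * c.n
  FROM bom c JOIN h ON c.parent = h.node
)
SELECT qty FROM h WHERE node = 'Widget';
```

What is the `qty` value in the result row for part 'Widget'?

Base: (Ring, qty=1).
Iteration 1: components of {Ring} -> Widget = 1*2 = 2.
Iteration 2: components of {Widget} -> Arm = 2*3 = 6, Housing = 2*3 = 6.
Iteration 3: no further components; recursion stops.

2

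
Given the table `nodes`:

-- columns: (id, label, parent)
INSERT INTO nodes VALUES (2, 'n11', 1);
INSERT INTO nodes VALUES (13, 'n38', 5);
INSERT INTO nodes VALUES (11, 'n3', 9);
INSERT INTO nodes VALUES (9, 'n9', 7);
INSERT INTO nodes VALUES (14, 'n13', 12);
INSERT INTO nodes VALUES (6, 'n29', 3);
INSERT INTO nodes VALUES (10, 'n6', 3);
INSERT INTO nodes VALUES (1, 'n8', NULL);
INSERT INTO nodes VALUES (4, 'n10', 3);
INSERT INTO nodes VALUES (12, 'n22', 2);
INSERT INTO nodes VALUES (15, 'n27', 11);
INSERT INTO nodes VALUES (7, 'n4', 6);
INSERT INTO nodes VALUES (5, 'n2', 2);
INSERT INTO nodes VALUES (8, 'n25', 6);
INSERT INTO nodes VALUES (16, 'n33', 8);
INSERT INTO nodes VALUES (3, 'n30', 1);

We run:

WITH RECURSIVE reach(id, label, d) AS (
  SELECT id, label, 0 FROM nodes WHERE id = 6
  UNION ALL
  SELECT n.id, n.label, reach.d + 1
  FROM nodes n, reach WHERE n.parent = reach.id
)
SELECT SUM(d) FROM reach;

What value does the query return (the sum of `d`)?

13

Base: id=6 (n29) at d 0.
Iteration 1: rows with parent in {6} -> n4 (id 7, d 1), n25 (id 8, d 1).
Iteration 2: rows with parent in {7,8} -> n9 (id 9, d 2), n33 (id 16, d 2).
Iteration 3: rows with parent in {9,16} -> n3 (id 11, d 3).
Iteration 4: rows with parent in {11} -> n27 (id 15, d 4).
Iteration 5: no rows with parent in {15}; recursion stops.
SUM(d) = 0 + 1 + 1 + 2 + 2 + 3 + 4 = 13.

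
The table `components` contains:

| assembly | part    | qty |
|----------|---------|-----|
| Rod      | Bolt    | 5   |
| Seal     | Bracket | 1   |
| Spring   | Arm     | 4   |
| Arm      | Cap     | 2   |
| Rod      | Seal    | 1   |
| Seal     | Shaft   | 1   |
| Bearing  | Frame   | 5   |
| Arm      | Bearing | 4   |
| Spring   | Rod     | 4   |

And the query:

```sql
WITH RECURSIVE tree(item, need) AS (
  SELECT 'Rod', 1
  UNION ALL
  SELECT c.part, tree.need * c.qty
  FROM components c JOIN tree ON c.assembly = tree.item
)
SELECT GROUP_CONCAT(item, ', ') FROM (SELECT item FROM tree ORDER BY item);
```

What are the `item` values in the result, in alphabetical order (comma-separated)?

Bolt, Bracket, Rod, Seal, Shaft

Base: (Rod, need=1).
Iteration 1: components of {Rod} -> Bolt = 1*5 = 5, Seal = 1*1 = 1.
Iteration 2: components of {Bolt,Seal} -> Bracket = 1*1 = 1, Shaft = 1*1 = 1.
Iteration 3: no further components; recursion stops.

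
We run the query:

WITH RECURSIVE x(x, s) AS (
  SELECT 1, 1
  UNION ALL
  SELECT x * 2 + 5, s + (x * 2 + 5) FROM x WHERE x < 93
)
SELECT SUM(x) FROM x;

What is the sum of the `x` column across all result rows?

348

Base: x=1, s=1.
Iteration 1: 1 < 93 holds -> x = 1 * 2 + 5 = 7, s = 1 + 7 = 8.
Iteration 2: 7 < 93 holds -> x = 7 * 2 + 5 = 19, s = 8 + 19 = 27.
Iteration 3: 19 < 93 holds -> x = 19 * 2 + 5 = 43, s = 27 + 43 = 70.
Iteration 4: 43 < 93 holds -> x = 43 * 2 + 5 = 91, s = 70 + 91 = 161.
Iteration 5: 91 < 93 holds -> x = 91 * 2 + 5 = 187, s = 161 + 187 = 348.
Iteration 6: 187 < 93 fails; recursion stops.
SUM(x) = 1 + 7 + 19 + 43 + 91 + 187 = 348.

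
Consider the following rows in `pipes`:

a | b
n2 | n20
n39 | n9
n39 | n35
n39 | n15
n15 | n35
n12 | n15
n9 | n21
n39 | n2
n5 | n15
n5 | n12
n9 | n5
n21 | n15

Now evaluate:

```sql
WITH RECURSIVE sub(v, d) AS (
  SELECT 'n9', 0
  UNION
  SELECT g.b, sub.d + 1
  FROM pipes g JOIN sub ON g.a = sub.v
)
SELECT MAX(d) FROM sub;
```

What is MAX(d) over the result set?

Base: (n9, d=0).
Iteration 1: edges from {n9} -> (n21, d=1), (n5, d=1).
Iteration 2: edges from {n21,n5} -> (n12, d=2), (n15, d=2). [UNION drops 1 duplicate row(s)]
Iteration 3: edges from {n12,n15} -> (n15, d=3), (n35, d=3).
Iteration 4: edges from {n15,n35} -> (n35, d=4).
Iteration 5: no outgoing edges from {n35}; recursion stops.
d values: 0, 1, 1, 2, 2, 3, 3, 4; the maximum is 4.

4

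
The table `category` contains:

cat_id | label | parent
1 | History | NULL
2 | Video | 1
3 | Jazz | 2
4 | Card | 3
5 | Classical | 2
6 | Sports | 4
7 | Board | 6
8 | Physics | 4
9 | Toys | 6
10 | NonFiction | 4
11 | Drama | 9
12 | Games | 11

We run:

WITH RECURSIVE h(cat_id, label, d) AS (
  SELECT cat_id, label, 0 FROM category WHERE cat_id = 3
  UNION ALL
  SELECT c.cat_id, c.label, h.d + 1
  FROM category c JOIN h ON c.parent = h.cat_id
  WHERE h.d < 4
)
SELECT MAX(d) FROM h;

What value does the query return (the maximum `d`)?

4

Base: cat_id=3 (Jazz) at d 0.
Iteration 1: rows with parent in {3} -> Card (id 4, d 1).
Iteration 2: rows with parent in {4} -> Sports (id 6, d 2), Physics (id 8, d 2), NonFiction (id 10, d 2).
Iteration 3: rows with parent in {6,8,10} -> Board (id 7, d 3), Toys (id 9, d 3).
Iteration 4: rows with parent in {7,9} -> Drama (id 11, d 4).
Iteration 5: d < 4 fails for all current rows; recursion stops.
d values: 0, 1, 2, 2, 2, 3, 3, 4; the maximum is 4.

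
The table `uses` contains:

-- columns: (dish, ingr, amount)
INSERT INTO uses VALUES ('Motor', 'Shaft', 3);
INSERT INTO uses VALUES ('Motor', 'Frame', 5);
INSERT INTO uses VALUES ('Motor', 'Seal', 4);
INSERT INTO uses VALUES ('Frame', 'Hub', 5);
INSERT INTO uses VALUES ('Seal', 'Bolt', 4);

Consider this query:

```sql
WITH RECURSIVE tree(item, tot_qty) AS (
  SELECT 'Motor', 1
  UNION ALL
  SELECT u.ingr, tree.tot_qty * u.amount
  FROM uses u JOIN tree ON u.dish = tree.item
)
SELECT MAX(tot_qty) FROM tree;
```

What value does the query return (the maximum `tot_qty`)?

25

Base: (Motor, tot_qty=1).
Iteration 1: components of {Motor} -> Frame = 1*5 = 5, Seal = 1*4 = 4, Shaft = 1*3 = 3.
Iteration 2: components of {Frame,Seal,Shaft} -> Bolt = 4*4 = 16, Hub = 5*5 = 25.
Iteration 3: no further components; recursion stops.
tot_qty values: 1, 3, 5, 4, 25, 16; the maximum is 25.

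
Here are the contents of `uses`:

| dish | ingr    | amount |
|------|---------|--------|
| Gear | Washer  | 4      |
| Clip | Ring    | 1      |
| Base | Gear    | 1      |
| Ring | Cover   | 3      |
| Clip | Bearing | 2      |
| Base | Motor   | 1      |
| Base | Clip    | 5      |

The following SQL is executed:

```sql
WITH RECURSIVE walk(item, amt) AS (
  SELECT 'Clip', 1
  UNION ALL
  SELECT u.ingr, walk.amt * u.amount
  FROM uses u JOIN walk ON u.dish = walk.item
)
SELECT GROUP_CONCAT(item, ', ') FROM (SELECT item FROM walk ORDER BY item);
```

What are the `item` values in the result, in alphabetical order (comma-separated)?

Bearing, Clip, Cover, Ring

Base: (Clip, amt=1).
Iteration 1: components of {Clip} -> Bearing = 1*2 = 2, Ring = 1*1 = 1.
Iteration 2: components of {Bearing,Ring} -> Cover = 1*3 = 3.
Iteration 3: no further components; recursion stops.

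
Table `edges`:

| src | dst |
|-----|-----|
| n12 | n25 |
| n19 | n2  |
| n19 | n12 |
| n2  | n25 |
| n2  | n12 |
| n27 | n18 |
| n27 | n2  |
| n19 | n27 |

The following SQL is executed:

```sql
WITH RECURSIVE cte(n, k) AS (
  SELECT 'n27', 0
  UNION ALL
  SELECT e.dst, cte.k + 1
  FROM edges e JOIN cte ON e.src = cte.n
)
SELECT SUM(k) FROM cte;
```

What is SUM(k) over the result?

Base: (n27, k=0).
Iteration 1: edges from {n27} -> (n18, k=1), (n2, k=1).
Iteration 2: edges from {n18,n2} -> (n12, k=2), (n25, k=2).
Iteration 3: edges from {n12,n25} -> (n25, k=3).
Iteration 4: no outgoing edges from {n25}; recursion stops.
SUM(k) = 0 + 1 + 1 + 2 + 2 + 3 = 9.

9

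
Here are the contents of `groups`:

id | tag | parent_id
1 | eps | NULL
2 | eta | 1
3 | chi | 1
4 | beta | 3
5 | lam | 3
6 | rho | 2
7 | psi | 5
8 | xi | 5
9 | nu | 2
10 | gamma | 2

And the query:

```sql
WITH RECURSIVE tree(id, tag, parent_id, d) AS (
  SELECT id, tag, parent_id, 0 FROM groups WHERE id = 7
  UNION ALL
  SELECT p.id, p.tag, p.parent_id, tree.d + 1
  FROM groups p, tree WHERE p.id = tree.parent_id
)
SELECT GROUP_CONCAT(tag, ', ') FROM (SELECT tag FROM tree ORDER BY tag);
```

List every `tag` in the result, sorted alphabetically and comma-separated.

chi, eps, lam, psi

Base: id=7 (psi), parent_id=5, d 0.
Iteration 1: join on id=5 -> lam (id 5, parent_id=3, d 1).
Iteration 2: join on id=3 -> chi (id 3, parent_id=1, d 2).
Iteration 3: join on id=1 -> eps (id 1, parent_id=NULL, d 3).
Iteration 4: parent_id is NULL; no match; recursion stops.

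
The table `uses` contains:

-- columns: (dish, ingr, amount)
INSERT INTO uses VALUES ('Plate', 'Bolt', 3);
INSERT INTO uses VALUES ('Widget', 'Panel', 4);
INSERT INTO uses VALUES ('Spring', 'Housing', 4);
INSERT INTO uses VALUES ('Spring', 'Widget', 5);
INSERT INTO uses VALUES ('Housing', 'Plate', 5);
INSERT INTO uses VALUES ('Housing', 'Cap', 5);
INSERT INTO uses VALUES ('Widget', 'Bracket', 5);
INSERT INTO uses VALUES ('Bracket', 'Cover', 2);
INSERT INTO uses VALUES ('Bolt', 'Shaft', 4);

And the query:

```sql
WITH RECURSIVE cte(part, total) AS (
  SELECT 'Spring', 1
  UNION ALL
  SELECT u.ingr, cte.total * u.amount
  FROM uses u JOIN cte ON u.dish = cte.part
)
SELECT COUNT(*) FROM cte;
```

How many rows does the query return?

10

Base: (Spring, total=1).
Iteration 1: components of {Spring} -> Housing = 1*4 = 4, Widget = 1*5 = 5.
Iteration 2: components of {Housing,Widget} -> Bracket = 5*5 = 25, Cap = 4*5 = 20, Panel = 5*4 = 20, Plate = 4*5 = 20.
Iteration 3: components of {Bracket,Cap,Panel,Plate} -> Bolt = 20*3 = 60, Cover = 25*2 = 50.
Iteration 4: components of {Bolt,Cover} -> Shaft = 60*4 = 240.
Iteration 5: no further components; recursion stops.
Total rows emitted: 10.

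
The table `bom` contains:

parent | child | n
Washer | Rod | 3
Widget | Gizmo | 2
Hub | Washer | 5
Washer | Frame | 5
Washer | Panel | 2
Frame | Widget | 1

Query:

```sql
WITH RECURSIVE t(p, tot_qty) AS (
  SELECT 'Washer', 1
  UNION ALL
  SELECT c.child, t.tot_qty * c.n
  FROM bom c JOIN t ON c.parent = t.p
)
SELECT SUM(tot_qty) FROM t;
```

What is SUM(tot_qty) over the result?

26

Base: (Washer, tot_qty=1).
Iteration 1: components of {Washer} -> Frame = 1*5 = 5, Panel = 1*2 = 2, Rod = 1*3 = 3.
Iteration 2: components of {Frame,Panel,Rod} -> Widget = 5*1 = 5.
Iteration 3: components of {Widget} -> Gizmo = 5*2 = 10.
Iteration 4: no further components; recursion stops.
SUM(tot_qty) = 1 + 3 + 2 + 5 + 5 + 10 = 26.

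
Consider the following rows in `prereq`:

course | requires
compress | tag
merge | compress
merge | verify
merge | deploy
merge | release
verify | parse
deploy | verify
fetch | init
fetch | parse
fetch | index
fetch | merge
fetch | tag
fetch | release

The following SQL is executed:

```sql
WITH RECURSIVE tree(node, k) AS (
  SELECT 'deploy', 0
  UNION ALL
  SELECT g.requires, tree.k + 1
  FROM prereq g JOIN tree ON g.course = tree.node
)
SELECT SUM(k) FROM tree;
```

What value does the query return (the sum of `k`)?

Base: (deploy, k=0).
Iteration 1: edges from {deploy} -> (verify, k=1).
Iteration 2: edges from {verify} -> (parse, k=2).
Iteration 3: no outgoing edges from {parse}; recursion stops.
SUM(k) = 0 + 1 + 2 = 3.

3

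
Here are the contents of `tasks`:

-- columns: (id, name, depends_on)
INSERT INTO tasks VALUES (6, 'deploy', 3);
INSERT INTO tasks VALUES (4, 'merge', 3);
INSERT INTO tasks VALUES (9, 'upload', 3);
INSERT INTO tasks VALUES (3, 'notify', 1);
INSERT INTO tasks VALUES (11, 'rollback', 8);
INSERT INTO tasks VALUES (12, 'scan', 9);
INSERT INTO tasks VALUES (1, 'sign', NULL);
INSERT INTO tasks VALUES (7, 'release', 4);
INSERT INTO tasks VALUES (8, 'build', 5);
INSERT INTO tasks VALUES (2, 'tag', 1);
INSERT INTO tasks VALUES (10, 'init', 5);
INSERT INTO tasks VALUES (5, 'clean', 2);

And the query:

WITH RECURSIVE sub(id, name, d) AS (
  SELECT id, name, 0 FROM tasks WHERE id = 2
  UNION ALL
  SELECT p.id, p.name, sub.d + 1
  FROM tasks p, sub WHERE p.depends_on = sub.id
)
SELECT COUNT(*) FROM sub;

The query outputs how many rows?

5

Base: id=2 (tag) at d 0.
Iteration 1: rows with depends_on in {2} -> clean (id 5, d 1).
Iteration 2: rows with depends_on in {5} -> build (id 8, d 2), init (id 10, d 2).
Iteration 3: rows with depends_on in {8,10} -> rollback (id 11, d 3).
Iteration 4: no rows with depends_on in {11}; recursion stops.
Total rows emitted: 5.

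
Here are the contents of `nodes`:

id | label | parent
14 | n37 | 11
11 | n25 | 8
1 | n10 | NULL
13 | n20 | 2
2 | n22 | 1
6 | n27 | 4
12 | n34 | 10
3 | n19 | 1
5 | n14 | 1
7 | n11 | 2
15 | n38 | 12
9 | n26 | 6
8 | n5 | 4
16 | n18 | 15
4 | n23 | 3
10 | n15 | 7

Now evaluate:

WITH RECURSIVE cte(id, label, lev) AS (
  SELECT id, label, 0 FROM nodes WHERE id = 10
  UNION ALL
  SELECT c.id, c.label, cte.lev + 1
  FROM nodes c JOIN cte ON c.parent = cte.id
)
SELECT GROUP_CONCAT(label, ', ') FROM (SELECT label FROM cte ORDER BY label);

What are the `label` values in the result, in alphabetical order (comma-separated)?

n15, n18, n34, n38

Base: id=10 (n15) at lev 0.
Iteration 1: rows with parent in {10} -> n34 (id 12, lev 1).
Iteration 2: rows with parent in {12} -> n38 (id 15, lev 2).
Iteration 3: rows with parent in {15} -> n18 (id 16, lev 3).
Iteration 4: no rows with parent in {16}; recursion stops.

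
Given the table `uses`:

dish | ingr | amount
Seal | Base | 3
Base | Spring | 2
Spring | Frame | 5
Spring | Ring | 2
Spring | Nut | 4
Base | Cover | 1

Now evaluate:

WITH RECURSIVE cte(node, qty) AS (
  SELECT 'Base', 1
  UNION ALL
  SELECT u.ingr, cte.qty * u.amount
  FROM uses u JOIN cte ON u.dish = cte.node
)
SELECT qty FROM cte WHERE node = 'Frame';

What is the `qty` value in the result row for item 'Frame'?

Base: (Base, qty=1).
Iteration 1: components of {Base} -> Cover = 1*1 = 1, Spring = 1*2 = 2.
Iteration 2: components of {Cover,Spring} -> Frame = 2*5 = 10, Nut = 2*4 = 8, Ring = 2*2 = 4.
Iteration 3: no further components; recursion stops.

10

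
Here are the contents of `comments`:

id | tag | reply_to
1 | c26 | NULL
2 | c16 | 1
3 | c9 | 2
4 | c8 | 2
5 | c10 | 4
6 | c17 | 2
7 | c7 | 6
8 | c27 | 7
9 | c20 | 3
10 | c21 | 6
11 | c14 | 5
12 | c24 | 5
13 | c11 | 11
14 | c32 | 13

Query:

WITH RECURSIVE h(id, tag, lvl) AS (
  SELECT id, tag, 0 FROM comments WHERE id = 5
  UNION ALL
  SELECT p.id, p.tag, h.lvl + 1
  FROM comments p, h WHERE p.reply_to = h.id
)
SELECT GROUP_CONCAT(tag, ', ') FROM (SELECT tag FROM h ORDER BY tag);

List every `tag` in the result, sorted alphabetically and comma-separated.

Base: id=5 (c10) at lvl 0.
Iteration 1: rows with reply_to in {5} -> c14 (id 11, lvl 1), c24 (id 12, lvl 1).
Iteration 2: rows with reply_to in {11,12} -> c11 (id 13, lvl 2).
Iteration 3: rows with reply_to in {13} -> c32 (id 14, lvl 3).
Iteration 4: no rows with reply_to in {14}; recursion stops.

c10, c11, c14, c24, c32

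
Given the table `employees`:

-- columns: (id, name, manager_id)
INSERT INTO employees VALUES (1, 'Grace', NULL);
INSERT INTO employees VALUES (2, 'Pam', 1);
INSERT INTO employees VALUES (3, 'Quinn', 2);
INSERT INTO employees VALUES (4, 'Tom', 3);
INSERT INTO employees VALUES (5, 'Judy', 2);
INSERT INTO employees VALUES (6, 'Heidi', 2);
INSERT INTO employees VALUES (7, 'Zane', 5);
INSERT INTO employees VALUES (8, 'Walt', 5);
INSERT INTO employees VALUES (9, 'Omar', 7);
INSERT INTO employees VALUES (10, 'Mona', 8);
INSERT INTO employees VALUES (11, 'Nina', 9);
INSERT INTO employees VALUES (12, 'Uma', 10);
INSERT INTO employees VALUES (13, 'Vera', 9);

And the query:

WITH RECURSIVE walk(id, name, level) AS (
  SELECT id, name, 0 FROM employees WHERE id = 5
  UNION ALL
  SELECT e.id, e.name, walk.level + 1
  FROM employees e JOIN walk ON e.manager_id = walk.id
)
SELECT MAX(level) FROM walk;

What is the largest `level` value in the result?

3

Base: id=5 (Judy) at level 0.
Iteration 1: rows with manager_id in {5} -> Zane (id 7, level 1), Walt (id 8, level 1).
Iteration 2: rows with manager_id in {7,8} -> Omar (id 9, level 2), Mona (id 10, level 2).
Iteration 3: rows with manager_id in {9,10} -> Nina (id 11, level 3), Uma (id 12, level 3), Vera (id 13, level 3).
Iteration 4: no rows with manager_id in {11,12,13}; recursion stops.
level values: 0, 1, 1, 2, 2, 3, 3, 3; the maximum is 3.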